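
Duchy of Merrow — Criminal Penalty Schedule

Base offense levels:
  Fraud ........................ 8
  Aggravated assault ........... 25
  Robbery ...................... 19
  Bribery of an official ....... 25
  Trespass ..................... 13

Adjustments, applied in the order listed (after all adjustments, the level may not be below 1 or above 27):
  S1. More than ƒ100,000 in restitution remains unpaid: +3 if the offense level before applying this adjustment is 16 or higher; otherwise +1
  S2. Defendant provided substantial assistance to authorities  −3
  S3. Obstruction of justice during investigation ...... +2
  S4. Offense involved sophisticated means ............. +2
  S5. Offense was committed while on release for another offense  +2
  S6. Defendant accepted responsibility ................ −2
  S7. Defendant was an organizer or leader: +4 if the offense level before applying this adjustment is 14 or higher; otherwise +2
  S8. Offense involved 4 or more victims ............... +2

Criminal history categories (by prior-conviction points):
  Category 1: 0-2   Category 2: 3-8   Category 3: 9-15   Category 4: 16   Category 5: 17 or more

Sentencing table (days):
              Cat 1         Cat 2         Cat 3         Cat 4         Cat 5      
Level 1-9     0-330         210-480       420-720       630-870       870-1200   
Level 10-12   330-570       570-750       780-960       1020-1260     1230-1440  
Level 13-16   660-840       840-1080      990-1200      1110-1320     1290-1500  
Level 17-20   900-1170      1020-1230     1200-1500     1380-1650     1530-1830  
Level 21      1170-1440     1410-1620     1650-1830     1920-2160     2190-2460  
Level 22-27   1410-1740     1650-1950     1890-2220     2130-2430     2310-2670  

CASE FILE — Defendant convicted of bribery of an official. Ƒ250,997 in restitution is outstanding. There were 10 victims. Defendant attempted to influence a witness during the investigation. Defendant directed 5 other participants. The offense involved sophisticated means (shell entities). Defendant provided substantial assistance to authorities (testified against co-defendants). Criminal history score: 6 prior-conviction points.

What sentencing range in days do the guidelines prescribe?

Base offense level for bribery of an official: 25.
S1 applies (level before this adjustment is 25 ≥ 16, so +3): 25 + 3 = 28.
S2 applies: 28 − 3 = 25.
S3 applies: 25 + 2 = 27.
S4 applies: 27 + 2 = 29.
S5 does not apply.
S6 does not apply.
S7 applies (level before this adjustment is 29 ≥ 14, so +4): 29 + 4 = 33.
S8 applies: 33 + 2 = 35.
Level 35 exceeds the maximum of 27; capped at 27.
Final offense level: 27.
Criminal history: 6 prior points → Category 2 (3-8).
Level 27 falls in the 22-27 band.
Grid: Level 22-27 × Category 2 = 1650-1950 days.

1650-1950 days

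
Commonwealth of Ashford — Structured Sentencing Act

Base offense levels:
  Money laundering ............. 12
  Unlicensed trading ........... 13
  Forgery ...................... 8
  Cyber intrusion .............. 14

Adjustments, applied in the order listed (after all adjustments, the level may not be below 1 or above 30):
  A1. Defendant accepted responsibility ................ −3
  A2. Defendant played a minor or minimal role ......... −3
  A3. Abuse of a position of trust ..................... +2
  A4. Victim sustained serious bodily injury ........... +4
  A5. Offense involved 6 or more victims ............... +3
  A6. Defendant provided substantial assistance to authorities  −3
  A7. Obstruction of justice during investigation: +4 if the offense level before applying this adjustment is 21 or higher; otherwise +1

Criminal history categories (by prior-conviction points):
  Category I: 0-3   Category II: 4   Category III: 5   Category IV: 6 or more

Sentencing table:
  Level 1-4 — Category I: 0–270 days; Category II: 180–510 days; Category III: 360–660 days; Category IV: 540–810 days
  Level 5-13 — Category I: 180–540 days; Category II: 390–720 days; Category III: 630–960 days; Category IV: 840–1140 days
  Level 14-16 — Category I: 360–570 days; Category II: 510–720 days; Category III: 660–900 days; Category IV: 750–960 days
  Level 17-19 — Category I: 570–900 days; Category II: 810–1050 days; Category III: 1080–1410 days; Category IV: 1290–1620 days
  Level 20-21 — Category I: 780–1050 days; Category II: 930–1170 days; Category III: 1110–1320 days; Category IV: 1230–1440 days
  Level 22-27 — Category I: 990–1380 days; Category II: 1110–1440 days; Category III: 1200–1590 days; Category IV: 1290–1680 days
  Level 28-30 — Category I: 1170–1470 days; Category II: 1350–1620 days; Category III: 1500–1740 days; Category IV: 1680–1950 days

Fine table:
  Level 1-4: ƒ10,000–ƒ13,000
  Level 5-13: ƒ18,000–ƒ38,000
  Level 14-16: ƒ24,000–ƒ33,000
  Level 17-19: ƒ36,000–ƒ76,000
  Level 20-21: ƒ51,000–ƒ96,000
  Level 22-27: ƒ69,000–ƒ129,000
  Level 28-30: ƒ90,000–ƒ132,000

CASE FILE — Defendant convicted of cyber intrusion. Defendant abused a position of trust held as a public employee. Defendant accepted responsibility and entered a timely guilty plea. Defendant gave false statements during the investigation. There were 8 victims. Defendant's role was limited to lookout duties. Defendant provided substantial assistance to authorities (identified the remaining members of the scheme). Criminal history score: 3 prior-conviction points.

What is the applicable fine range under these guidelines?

Base offense level for cyber intrusion: 14.
A1 applies: 14 − 3 = 11.
A2 applies: 11 − 3 = 8.
A3 applies: 8 + 2 = 10.
A5 applies: 10 + 3 = 13.
A6 applies: 13 − 3 = 10.
A7 applies (level before this adjustment is 10 < 21, so +1): 10 + 1 = 11.
Final offense level: 11.
Level 11 falls in the 5-13 band.
Fine table: Level 5-13 → ƒ18,000–ƒ38,000.

ƒ18,000–ƒ38,000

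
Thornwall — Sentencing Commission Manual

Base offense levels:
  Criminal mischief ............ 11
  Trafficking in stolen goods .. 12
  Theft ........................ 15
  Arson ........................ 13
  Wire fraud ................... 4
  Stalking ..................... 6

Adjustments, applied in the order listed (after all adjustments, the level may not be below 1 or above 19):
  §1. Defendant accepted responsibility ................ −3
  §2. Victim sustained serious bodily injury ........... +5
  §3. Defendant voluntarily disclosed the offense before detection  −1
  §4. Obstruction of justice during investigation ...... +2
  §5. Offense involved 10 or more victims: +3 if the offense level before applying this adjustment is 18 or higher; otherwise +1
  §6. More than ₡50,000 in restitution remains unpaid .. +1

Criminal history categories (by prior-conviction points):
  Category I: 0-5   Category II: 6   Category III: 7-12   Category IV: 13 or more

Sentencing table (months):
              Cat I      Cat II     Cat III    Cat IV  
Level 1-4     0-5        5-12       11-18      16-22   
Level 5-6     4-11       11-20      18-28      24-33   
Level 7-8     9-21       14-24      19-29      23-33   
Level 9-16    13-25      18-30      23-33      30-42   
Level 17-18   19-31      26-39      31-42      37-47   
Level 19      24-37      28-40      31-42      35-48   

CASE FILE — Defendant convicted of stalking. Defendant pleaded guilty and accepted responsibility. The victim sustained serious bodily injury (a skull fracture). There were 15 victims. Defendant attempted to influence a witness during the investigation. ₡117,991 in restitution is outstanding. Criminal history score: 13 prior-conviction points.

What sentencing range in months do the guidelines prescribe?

30-42 months

Base offense level for stalking: 6.
§1 applies: 6 − 3 = 3.
§2 applies: 3 + 5 = 8.
§3 does not apply.
§4 applies: 8 + 2 = 10.
§5 applies (level before this adjustment is 10 < 18, so +1): 10 + 1 = 11.
§6 applies: 11 + 1 = 12.
Final offense level: 12.
Criminal history: 13 prior points → Category IV (13+).
Level 12 falls in the 9-16 band.
Grid: Level 9-16 × Category IV = 30-42 months.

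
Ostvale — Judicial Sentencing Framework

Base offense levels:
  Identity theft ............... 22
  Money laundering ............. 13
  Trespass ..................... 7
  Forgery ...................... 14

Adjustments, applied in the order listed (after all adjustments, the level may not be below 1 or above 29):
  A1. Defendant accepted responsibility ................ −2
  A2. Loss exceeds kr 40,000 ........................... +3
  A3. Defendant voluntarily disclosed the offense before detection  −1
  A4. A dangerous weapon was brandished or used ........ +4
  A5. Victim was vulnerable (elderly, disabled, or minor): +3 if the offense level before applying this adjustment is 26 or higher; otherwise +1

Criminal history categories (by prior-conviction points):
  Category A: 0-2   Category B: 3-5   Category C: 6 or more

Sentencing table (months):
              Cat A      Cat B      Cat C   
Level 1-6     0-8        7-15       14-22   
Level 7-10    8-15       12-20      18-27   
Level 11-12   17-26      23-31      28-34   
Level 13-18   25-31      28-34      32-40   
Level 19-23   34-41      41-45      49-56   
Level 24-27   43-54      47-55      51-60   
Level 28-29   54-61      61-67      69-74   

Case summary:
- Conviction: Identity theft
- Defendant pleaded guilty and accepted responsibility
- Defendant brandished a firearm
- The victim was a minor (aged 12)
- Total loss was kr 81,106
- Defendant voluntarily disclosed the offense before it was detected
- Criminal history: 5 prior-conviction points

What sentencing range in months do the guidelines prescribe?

61-67 months

Base offense level for identity theft: 22.
A1 applies: 22 − 2 = 20.
A2 applies: 20 + 3 = 23.
A3 applies: 23 − 1 = 22.
A4 applies: 22 + 4 = 26.
A5 applies (level before this adjustment is 26 ≥ 26, so +3): 26 + 3 = 29.
Final offense level: 29.
Criminal history: 5 prior points → Category B (3-5).
Level 29 falls in the 28-29 band.
Grid: Level 28-29 × Category B = 61-67 months.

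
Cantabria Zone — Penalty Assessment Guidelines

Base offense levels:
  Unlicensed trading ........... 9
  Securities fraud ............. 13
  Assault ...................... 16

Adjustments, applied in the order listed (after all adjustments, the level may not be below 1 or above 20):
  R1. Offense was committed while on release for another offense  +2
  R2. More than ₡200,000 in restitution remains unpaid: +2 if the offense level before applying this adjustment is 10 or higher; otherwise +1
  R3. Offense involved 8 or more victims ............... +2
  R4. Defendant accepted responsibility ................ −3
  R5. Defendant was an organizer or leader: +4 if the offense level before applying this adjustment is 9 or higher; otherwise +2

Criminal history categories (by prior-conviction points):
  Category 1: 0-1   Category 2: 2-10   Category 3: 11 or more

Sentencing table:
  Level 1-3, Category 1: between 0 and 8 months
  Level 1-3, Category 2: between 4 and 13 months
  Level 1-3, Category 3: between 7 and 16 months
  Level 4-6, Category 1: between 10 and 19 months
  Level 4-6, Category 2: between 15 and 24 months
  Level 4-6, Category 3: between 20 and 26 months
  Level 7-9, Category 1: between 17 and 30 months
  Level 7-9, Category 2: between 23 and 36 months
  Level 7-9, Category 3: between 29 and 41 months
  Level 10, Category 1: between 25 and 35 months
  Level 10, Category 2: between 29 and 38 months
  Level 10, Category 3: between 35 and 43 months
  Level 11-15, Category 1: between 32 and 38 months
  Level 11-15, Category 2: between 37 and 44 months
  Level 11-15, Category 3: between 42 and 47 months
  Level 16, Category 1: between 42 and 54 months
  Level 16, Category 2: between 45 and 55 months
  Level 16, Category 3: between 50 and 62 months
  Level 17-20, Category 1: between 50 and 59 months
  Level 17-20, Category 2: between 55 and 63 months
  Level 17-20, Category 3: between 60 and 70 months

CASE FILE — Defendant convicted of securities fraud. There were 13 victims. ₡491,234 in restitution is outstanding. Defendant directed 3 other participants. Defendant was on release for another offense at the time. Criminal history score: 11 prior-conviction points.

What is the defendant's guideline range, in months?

60-70 months

Base offense level for securities fraud: 13.
R1 applies: 13 + 2 = 15.
R2 applies (level before this adjustment is 15 ≥ 10, so +2): 15 + 2 = 17.
R3 applies: 17 + 2 = 19.
R4 does not apply.
R5 applies (level before this adjustment is 19 ≥ 9, so +4): 19 + 4 = 23.
Level 23 exceeds the maximum of 20; capped at 20.
Final offense level: 20.
Criminal history: 11 prior points → Category 3 (11+).
Level 20 falls in the 17-20 band.
Grid: Level 17-20 × Category 3 = 60-70 months.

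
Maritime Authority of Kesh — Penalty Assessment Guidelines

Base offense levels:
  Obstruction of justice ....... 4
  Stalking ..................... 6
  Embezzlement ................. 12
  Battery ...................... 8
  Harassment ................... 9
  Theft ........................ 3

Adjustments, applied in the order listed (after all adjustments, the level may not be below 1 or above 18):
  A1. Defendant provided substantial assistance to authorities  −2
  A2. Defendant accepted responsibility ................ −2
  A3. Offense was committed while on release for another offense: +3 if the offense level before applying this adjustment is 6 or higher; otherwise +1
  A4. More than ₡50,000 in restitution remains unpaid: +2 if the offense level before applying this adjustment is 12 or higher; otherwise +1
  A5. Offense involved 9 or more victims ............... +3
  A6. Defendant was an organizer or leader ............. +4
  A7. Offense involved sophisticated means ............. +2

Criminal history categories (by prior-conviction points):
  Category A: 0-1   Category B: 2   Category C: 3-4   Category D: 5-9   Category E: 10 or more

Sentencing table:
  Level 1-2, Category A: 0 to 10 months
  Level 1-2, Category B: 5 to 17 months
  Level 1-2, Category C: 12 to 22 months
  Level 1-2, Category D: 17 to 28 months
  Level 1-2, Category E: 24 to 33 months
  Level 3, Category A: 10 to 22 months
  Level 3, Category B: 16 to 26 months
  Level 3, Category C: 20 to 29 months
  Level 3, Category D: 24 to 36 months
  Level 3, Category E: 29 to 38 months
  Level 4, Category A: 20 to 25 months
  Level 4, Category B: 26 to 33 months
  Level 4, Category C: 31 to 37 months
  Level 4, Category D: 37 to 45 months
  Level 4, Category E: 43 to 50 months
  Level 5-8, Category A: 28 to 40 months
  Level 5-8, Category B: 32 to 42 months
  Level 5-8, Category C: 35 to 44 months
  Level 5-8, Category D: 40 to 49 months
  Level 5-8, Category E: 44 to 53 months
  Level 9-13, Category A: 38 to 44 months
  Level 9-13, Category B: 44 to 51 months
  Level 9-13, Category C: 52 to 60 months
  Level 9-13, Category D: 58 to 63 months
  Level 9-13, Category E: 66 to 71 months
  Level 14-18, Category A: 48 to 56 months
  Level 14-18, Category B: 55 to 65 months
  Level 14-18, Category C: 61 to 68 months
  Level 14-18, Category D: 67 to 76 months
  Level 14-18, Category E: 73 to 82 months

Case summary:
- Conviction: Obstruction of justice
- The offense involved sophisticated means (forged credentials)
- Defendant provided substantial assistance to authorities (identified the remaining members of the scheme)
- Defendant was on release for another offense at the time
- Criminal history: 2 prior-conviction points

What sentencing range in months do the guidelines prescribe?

Base offense level for obstruction of justice: 4.
A1 applies: 4 − 2 = 2.
A3 applies (level before this adjustment is 2 < 6, so +1): 2 + 1 = 3.
A4 does not apply.
A7 applies: 3 + 2 = 5.
Final offense level: 5.
Criminal history: 2 prior points → Category B (2).
Level 5 falls in the 5-8 band.
Grid: Level 5-8 × Category B = 32-42 months.

32-42 months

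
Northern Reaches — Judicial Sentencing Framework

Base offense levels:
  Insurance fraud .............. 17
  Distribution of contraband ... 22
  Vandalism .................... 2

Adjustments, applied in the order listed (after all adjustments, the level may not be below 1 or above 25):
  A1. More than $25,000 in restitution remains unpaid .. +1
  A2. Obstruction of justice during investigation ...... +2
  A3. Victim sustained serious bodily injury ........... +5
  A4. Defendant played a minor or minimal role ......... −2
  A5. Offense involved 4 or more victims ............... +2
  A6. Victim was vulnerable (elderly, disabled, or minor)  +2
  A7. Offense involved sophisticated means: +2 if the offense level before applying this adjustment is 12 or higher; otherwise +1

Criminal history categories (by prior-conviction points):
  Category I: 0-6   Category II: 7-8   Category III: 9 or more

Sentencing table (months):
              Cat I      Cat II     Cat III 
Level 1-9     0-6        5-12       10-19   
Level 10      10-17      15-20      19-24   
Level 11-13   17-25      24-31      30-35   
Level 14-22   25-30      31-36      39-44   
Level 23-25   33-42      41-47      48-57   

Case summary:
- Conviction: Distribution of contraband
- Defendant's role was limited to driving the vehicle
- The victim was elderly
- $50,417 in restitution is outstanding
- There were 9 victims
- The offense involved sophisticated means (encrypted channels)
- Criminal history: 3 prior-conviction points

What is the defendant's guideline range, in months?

Base offense level for distribution of contraband: 22.
A1 applies: 22 + 1 = 23.
A2 does not apply.
A3 does not apply.
A4 applies: 23 − 2 = 21.
A5 applies: 21 + 2 = 23.
A6 applies: 23 + 2 = 25.
A7 applies (level before this adjustment is 25 ≥ 12, so +2): 25 + 2 = 27.
Level 27 exceeds the maximum of 25; capped at 25.
Final offense level: 25.
Criminal history: 3 prior points → Category I (0-6).
Level 25 falls in the 23-25 band.
Grid: Level 23-25 × Category I = 33-42 months.

33-42 months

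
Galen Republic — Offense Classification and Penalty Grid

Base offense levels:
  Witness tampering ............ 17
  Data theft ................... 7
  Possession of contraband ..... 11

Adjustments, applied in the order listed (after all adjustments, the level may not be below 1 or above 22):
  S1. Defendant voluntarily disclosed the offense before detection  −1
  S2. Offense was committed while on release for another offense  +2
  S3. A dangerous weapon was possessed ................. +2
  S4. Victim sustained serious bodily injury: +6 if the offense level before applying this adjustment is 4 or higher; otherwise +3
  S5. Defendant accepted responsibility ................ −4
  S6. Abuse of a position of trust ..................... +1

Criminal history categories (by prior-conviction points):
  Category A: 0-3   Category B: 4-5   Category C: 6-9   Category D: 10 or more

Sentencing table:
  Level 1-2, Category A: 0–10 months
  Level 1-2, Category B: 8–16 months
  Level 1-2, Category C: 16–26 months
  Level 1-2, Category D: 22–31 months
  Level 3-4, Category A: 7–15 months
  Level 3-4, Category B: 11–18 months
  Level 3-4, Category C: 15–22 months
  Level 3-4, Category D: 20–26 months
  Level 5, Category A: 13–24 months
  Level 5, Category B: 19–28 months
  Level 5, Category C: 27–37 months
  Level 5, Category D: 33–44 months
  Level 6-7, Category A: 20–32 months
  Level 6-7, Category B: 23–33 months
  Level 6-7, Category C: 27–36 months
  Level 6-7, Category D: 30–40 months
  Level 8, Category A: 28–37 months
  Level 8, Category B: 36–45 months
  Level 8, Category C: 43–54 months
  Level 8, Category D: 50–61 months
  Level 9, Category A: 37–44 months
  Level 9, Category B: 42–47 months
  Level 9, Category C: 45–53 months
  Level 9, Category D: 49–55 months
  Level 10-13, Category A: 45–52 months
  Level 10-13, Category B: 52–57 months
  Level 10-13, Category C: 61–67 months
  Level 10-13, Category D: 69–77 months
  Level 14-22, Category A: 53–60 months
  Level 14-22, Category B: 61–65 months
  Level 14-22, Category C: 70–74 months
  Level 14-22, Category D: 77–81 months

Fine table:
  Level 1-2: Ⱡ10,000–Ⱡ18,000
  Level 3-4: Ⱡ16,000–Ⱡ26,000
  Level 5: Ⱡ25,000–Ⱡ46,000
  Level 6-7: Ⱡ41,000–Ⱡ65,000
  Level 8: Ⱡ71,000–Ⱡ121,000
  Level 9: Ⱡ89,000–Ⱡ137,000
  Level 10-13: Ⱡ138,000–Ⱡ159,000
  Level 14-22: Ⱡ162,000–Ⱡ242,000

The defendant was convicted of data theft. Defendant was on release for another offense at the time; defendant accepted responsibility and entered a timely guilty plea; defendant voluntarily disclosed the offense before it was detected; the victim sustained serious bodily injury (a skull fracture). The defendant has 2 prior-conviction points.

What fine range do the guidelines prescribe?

Ⱡ138,000–Ⱡ159,000

Base offense level for data theft: 7.
S1 applies: 7 − 1 = 6.
S2 applies: 6 + 2 = 8.
S3 does not apply.
S4 applies (level before this adjustment is 8 ≥ 4, so +6): 8 + 6 = 14.
S5 applies: 14 − 4 = 10.
Final offense level: 10.
Level 10 falls in the 10-13 band.
Fine table: Level 10-13 → Ⱡ138,000–Ⱡ159,000.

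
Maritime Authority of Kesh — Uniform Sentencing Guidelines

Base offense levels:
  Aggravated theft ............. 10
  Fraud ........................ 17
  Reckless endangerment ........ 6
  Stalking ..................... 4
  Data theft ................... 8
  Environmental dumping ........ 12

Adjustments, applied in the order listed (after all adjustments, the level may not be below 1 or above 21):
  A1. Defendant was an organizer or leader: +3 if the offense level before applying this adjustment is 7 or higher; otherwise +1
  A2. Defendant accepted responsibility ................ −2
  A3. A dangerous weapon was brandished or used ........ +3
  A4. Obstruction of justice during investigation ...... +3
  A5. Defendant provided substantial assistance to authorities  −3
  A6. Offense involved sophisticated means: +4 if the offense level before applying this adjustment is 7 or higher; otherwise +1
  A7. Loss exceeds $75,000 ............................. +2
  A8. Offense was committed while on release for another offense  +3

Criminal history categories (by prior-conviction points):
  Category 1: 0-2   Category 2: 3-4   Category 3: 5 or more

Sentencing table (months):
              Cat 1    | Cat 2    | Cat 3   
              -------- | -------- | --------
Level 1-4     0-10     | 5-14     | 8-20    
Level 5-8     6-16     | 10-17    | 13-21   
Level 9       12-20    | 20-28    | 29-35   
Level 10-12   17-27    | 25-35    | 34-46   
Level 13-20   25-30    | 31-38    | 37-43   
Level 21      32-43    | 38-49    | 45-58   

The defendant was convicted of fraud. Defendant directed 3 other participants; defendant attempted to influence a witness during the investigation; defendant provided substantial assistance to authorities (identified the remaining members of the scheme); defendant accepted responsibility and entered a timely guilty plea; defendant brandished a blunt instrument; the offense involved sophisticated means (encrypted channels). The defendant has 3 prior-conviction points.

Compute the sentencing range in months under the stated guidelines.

Base offense level for fraud: 17.
A1 applies (level before this adjustment is 17 ≥ 7, so +3): 17 + 3 = 20.
A2 applies: 20 − 2 = 18.
A3 applies: 18 + 3 = 21.
A4 applies: 21 + 3 = 24.
A5 applies: 24 − 3 = 21.
A6 applies (level before this adjustment is 21 ≥ 7, so +4): 21 + 4 = 25.
A8 does not apply.
Level 25 exceeds the maximum of 21; capped at 21.
Final offense level: 21.
Criminal history: 3 prior points → Category 2 (3-4).
Level 21 falls in the 21 band.
Grid: Level 21 × Category 2 = 38-49 months.

38-49 months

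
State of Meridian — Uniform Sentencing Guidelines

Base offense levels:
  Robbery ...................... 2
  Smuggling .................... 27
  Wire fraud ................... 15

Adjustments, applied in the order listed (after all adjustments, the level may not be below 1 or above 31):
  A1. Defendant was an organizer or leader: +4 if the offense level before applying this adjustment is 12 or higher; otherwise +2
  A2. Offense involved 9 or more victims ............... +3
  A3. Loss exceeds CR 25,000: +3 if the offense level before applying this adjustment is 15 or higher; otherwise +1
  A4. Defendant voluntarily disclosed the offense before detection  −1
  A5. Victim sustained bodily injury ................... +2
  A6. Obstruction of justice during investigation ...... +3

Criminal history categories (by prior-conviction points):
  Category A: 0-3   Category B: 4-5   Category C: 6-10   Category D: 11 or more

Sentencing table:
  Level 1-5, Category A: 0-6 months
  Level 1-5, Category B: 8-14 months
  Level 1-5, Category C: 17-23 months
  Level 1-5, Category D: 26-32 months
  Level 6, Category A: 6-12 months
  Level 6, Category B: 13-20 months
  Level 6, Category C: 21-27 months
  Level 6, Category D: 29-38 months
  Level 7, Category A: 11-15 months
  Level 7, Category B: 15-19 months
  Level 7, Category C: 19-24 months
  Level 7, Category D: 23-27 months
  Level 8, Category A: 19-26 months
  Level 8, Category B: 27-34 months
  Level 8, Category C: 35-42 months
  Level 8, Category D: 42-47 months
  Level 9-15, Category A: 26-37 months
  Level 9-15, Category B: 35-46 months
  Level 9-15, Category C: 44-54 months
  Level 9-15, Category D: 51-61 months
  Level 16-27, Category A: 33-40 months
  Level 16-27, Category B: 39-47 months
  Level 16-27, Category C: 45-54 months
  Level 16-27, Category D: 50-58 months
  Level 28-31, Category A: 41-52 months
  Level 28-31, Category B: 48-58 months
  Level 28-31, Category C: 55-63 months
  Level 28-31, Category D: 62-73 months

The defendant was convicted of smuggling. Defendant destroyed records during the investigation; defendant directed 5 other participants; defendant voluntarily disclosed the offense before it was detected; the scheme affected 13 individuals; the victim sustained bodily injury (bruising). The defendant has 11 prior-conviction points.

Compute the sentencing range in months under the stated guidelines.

62-73 months

Base offense level for smuggling: 27.
A1 applies (level before this adjustment is 27 ≥ 12, so +4): 27 + 4 = 31.
A2 applies: 31 + 3 = 34.
A4 applies: 34 − 1 = 33.
A5 applies: 33 + 2 = 35.
A6 applies: 35 + 3 = 38.
Level 38 exceeds the maximum of 31; capped at 31.
Final offense level: 31.
Criminal history: 11 prior points → Category D (11+).
Level 31 falls in the 28-31 band.
Grid: Level 28-31 × Category D = 62-73 months.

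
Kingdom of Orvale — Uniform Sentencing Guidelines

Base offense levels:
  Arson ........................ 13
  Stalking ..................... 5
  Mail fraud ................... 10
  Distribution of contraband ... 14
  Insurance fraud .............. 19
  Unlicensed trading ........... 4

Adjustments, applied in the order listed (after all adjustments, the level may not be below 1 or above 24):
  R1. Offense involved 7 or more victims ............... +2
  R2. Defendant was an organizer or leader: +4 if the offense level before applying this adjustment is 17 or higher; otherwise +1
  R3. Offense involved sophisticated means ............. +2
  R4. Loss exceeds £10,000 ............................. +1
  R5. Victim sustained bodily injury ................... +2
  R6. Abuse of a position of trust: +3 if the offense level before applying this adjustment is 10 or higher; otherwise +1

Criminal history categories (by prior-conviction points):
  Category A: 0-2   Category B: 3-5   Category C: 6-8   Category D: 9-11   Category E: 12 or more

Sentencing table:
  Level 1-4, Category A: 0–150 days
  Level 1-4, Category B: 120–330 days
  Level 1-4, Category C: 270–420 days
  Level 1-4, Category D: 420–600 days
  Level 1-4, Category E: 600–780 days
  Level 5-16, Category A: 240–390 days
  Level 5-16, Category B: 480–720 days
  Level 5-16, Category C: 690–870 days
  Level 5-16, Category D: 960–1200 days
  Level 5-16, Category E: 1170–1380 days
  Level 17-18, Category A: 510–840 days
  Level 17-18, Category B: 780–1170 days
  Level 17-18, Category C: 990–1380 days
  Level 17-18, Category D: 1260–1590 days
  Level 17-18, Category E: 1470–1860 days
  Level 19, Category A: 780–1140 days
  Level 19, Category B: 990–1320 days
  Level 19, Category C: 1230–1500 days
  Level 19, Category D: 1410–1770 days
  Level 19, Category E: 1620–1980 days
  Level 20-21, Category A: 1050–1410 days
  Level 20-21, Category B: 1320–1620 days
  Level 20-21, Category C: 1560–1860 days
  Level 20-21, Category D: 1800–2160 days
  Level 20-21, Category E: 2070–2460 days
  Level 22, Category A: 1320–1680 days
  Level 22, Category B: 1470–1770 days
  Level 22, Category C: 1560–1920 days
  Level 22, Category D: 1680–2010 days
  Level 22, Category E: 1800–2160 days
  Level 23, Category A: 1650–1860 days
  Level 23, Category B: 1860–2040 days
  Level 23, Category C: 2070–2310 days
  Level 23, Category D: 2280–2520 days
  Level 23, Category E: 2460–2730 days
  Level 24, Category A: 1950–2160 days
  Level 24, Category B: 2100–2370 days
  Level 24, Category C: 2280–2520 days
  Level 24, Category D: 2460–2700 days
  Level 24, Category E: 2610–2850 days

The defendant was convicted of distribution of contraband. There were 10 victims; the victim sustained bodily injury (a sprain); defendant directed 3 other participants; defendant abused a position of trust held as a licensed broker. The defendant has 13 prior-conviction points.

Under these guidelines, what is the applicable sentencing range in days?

1800-2160 days

Base offense level for distribution of contraband: 14.
R1 applies: 14 + 2 = 16.
R2 applies (level before this adjustment is 16 < 17, so +1): 16 + 1 = 17.
R5 applies: 17 + 2 = 19.
R6 applies (level before this adjustment is 19 ≥ 10, so +3): 19 + 3 = 22.
Final offense level: 22.
Criminal history: 13 prior points → Category E (12+).
Level 22 falls in the 22 band.
Grid: Level 22 × Category E = 1800-2160 days.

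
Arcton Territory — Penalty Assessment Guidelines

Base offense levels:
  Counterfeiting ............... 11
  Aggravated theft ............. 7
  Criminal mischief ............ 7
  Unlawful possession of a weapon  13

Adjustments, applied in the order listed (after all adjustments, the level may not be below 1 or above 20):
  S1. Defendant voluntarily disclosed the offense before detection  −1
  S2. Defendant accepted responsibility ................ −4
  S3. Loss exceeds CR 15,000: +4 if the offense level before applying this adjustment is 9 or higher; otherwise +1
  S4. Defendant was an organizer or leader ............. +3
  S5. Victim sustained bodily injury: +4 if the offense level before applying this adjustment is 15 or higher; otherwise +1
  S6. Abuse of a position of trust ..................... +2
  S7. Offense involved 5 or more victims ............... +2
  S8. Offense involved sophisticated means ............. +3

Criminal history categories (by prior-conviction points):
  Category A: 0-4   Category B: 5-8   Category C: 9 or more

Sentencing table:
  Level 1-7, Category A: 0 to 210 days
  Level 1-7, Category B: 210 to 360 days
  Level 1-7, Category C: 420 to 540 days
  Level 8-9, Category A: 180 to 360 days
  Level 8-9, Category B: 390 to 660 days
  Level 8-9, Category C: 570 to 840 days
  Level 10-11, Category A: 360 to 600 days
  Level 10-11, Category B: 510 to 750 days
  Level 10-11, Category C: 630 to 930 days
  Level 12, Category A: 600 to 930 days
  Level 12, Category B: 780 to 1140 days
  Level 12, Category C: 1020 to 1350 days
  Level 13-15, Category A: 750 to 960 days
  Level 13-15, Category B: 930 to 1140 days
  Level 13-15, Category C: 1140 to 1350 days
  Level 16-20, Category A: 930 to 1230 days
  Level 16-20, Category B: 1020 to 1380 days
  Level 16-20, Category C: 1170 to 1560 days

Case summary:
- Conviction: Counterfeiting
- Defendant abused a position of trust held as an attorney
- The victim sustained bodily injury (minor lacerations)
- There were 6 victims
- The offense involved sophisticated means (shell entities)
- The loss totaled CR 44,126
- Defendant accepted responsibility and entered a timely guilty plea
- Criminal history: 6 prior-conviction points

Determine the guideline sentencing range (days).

Base offense level for counterfeiting: 11.
S2 applies: 11 − 4 = 7.
S3 applies (level before this adjustment is 7 < 9, so +1): 7 + 1 = 8.
S5 applies (level before this adjustment is 8 < 15, so +1): 8 + 1 = 9.
S6 applies: 9 + 2 = 11.
S7 applies: 11 + 2 = 13.
S8 applies: 13 + 3 = 16.
Final offense level: 16.
Criminal history: 6 prior points → Category B (5-8).
Level 16 falls in the 16-20 band.
Grid: Level 16-20 × Category B = 1020-1380 days.

1020-1380 days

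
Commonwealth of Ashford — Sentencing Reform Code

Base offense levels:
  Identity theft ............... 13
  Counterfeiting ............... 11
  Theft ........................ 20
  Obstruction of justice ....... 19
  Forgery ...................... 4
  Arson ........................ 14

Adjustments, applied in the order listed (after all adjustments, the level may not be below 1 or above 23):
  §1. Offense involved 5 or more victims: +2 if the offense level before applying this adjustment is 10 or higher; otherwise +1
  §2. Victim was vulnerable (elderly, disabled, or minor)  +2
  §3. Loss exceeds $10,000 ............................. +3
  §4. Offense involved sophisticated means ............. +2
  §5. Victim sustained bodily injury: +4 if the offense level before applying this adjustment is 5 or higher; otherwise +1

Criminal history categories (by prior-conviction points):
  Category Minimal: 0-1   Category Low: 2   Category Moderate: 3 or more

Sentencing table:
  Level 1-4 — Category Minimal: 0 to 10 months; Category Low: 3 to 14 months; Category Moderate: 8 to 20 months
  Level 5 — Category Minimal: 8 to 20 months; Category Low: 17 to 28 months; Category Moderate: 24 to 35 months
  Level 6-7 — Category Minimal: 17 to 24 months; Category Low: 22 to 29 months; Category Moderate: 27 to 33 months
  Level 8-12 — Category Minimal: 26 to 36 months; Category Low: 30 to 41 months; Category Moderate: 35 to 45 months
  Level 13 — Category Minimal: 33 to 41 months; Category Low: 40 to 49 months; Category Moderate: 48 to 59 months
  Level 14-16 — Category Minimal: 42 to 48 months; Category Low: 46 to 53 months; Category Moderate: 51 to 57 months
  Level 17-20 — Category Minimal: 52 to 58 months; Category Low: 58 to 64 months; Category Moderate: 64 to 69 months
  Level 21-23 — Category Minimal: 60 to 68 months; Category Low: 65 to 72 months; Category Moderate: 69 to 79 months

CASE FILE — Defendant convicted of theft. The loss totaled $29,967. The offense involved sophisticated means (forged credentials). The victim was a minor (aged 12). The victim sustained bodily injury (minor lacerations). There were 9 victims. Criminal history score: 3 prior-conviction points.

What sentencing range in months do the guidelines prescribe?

Base offense level for theft: 20.
§1 applies (level before this adjustment is 20 ≥ 10, so +2): 20 + 2 = 22.
§2 applies: 22 + 2 = 24.
§3 applies: 24 + 3 = 27.
§4 applies: 27 + 2 = 29.
§5 applies (level before this adjustment is 29 ≥ 5, so +4): 29 + 4 = 33.
Level 33 exceeds the maximum of 23; capped at 23.
Final offense level: 23.
Criminal history: 3 prior points → Category Moderate (3+).
Level 23 falls in the 21-23 band.
Grid: Level 21-23 × Category Moderate = 69-79 months.

69-79 months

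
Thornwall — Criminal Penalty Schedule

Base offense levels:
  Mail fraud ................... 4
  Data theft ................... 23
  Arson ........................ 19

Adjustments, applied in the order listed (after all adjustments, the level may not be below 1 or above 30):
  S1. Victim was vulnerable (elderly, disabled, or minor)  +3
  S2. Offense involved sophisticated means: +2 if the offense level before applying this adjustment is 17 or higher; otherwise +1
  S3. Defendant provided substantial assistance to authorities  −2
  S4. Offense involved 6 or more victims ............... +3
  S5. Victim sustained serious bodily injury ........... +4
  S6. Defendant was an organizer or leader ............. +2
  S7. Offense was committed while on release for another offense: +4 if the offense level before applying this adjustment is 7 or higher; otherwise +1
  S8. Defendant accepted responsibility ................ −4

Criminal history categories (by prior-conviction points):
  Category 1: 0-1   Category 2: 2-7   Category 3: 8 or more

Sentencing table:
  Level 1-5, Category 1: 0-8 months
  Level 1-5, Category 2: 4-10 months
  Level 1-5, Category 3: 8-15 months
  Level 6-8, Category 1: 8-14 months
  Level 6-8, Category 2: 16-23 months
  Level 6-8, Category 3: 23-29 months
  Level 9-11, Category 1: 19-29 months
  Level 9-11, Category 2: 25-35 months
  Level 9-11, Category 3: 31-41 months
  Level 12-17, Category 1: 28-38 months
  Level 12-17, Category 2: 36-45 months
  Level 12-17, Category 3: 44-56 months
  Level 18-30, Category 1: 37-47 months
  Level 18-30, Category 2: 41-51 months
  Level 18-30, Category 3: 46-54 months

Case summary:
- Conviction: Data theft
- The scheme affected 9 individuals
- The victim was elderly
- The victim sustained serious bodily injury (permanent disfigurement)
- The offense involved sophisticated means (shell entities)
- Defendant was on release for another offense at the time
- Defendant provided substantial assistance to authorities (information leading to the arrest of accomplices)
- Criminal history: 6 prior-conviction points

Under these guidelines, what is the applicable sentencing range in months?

Base offense level for data theft: 23.
S1 applies: 23 + 3 = 26.
S2 applies (level before this adjustment is 26 ≥ 17, so +2): 26 + 2 = 28.
S3 applies: 28 − 2 = 26.
S4 applies: 26 + 3 = 29.
S5 applies: 29 + 4 = 33.
S7 applies (level before this adjustment is 33 ≥ 7, so +4): 33 + 4 = 37.
Level 37 exceeds the maximum of 30; capped at 30.
Final offense level: 30.
Criminal history: 6 prior points → Category 2 (2-7).
Level 30 falls in the 18-30 band.
Grid: Level 18-30 × Category 2 = 41-51 months.

41-51 months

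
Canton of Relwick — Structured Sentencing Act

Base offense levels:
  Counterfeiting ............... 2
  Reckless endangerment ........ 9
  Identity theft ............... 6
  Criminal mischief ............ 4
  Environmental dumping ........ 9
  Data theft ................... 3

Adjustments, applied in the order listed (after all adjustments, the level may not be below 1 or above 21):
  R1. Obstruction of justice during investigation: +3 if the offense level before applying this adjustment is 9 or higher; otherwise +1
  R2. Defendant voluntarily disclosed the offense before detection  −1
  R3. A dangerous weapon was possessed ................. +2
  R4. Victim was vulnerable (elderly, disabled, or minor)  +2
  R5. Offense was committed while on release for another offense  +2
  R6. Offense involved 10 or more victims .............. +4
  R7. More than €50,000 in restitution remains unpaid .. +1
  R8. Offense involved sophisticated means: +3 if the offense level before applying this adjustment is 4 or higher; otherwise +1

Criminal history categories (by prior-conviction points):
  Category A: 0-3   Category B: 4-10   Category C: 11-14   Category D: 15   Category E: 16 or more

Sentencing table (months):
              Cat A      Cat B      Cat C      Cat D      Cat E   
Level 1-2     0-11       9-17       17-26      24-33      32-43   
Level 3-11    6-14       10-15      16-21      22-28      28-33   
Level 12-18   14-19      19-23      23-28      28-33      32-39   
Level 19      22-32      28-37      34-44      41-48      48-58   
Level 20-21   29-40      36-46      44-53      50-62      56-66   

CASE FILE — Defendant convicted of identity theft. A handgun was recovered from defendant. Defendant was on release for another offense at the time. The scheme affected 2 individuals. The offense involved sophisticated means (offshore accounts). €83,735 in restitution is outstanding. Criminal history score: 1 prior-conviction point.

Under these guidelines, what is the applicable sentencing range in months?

14-19 months

Base offense level for identity theft: 6.
R3 applies: 6 + 2 = 8.
R4 does not apply.
R5 applies: 8 + 2 = 10.
R6 does not apply.
R7 applies: 10 + 1 = 11.
R8 applies (level before this adjustment is 11 ≥ 4, so +3): 11 + 3 = 14.
Final offense level: 14.
Criminal history: 1 prior point → Category A (0-3).
Level 14 falls in the 12-18 band.
Grid: Level 12-18 × Category A = 14-19 months.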